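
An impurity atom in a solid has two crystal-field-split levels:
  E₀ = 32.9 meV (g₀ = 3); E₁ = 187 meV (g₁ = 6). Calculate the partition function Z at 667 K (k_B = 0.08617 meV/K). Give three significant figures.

k_BT = 0.08617 × 667 K = 57.475 meV.
Eᵢ/kT = 0.57242, 3.2536.
Z = Σ gᵢe^(−Eᵢ/kT) = 3·e^(−0.57242) + 6·e^(−3.2536) = 1.6925 + 0.23181 = 1.9243.

Z = 1.92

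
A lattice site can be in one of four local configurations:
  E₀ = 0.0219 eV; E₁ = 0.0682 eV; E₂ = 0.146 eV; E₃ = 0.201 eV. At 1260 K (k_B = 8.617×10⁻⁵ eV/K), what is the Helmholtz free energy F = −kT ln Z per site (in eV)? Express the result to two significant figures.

k_BT = 8.617×10⁻⁵ × 1260 K = 0.1086 eV.
Eᵢ/kT = 0.2017, 0.6280, 1.344, 1.851.
Z = Σ e^(−Eᵢ/kT) = e^(−0.2017) + e^(−0.6280) + e^(−1.344) + e^(−1.851) = 0.8173 + 0.5337 + 0.2608 + 0.1571 = 1.769.
F = −kT ln Z = −0.1086 × ln(1.769) = −0.1086 × 0.5704 = -0.062 eV.

-0.062 eV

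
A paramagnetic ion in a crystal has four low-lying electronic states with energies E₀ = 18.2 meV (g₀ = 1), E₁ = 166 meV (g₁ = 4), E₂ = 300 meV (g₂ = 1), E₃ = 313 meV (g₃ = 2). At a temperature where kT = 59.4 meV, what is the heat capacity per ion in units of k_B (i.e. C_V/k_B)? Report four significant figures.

Eᵢ/kT = 0.306397, 2.79461, 5.05051, 5.26936.
Z = Σ gᵢe^(−Eᵢ/kT) = 1·e^(−0.306397) + 4·e^(−2.79461) + 1·e^(−5.05051) + 2·e^(−5.26936) = 0.736094 + 0.244555 + 0.00640607 + 0.0102938 = 0.997349.
⟨E⟩ = 59.2940 meV, ⟨E²⟩ = 8590.57 meV².
C_V/k_B = (⟨E²⟩ − ⟨E⟩²)/(kT)² = (8590.57 − 3515.78)/3528.36 = 1.438.

1.438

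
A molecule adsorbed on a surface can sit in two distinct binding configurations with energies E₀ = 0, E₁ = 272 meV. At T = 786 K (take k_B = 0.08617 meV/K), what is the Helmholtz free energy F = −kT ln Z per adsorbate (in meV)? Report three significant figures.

k_BT = 0.08617 × 786 K = 67.730 meV.
Eᵢ/kT = 0, 4.0159.
Z = Σ e^(−Eᵢ/kT) = e^(−0) + e^(−4.0159) = 1.0000 + 0.018027 = 1.0180.
F = −kT ln Z = −67.730 × ln(1.0180) = −67.730 × 0.017840 = -1.21 meV.

-1.21 meV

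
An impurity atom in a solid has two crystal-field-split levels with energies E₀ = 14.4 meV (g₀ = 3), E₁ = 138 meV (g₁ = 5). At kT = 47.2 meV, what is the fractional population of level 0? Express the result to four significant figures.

Eᵢ/kT = 0.305085, 2.92373.
Z = Σ gᵢe^(−Eᵢ/kT) = 3·e^(−0.305085) + 5·e^(−2.92373) = 2.21118 + 0.268664 = 2.47984.
P₀ = g₀ e^(−E₀/kT) / Z = 2.21118/2.47984 = 0.8917.

0.8917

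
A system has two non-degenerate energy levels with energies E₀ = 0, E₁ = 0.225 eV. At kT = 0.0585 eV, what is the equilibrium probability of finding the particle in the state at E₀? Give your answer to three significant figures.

Eᵢ/kT = 0, 3.8462.
Z = Σ e^(−Eᵢ/kT) = e^(−0) + e^(−3.8462) = 1.0000 + 0.021361 = 1.0214.
P₀ = e^(−E₀/kT) / Z = 1.0000/1.0214 = 0.979.

0.979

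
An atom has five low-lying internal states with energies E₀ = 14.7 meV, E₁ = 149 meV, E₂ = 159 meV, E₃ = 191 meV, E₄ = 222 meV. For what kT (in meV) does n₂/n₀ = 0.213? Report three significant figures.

n₂/n₀ = exp[−(E₂−E₀)/kT] = 0.213.
⇒ (E₂−E₀)/kT = ln(1/0.213) = ln(4.6948) = 1.5465.
kT = 144.3 meV / 1.5465 = 93.3 meV.

93.3 meV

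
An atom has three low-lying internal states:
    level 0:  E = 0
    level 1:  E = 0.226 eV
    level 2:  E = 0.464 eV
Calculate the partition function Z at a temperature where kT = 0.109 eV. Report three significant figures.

Eᵢ/kT = 0, 2.0734, 4.2569.
Z = Σ e^(−Eᵢ/kT) = e^(−0) + e^(−2.0734) + e^(−4.2569) = 1.0000 + 0.12576 + 0.014166 = 1.1399.

Z = 1.14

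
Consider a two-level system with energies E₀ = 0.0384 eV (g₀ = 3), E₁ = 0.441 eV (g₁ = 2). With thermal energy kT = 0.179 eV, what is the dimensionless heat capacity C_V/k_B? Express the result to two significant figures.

Eᵢ/kT = 0.2145, 2.464.
Z = Σ gᵢe^(−Eᵢ/kT) = 3·e^(−0.2145) + 2·e^(−2.464) = 2.421 + 0.1702 = 2.591.
⟨E⟩ = 0.06485 eV, ⟨E²⟩ = 0.01415 eV².
C_V/k_B = (⟨E²⟩ − ⟨E⟩²)/(kT)² = (0.01415 − 0.004206)/0.03204 = 0.31.

0.31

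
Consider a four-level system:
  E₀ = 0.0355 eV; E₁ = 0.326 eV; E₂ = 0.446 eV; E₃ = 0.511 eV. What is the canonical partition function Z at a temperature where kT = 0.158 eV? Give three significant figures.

Eᵢ/kT = 0.22468, 2.0633, 2.8228, 3.2342.
Z = Σ e^(−Eᵢ/kT) = e^(−0.22468) + e^(−2.0633) + e^(−2.8228) + e^(−3.2342) = 0.79877 + 0.12703 + 0.059439 + 0.039392 = 1.0246.

Z = 1.02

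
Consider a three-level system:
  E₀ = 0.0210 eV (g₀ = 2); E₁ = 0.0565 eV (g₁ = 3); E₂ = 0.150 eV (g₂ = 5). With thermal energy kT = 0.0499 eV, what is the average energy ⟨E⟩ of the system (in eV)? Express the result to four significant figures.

0.04721 eV

Eᵢ/kT = 0.420842, 1.13226, 3.00601.
Z = Σ gᵢe^(−Eᵢ/kT) = 2·e^(−0.420842) + 3·e^(−1.13226) + 5·e^(−3.00601) = 1.31299 + 0.966912 + 0.247444 = 2.52735.
⟨E⟩ = Σ Eᵢ gᵢe^(−Eᵢ/kT) / Z = (0.0210·1.31299 + 0.0565·0.966912 + 0.150·0.247444) / 2.52735 = 0.04721 eV.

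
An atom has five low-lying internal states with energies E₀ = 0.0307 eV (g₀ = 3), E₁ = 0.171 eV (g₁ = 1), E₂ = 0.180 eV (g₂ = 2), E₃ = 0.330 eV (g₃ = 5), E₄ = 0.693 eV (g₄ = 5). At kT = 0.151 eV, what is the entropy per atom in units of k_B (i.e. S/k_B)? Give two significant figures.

Eᵢ/kT = 0.2033, 1.132, 1.192, 2.185, 4.589.
Z = Σ gᵢe^(−Eᵢ/kT) = 3·e^(−0.2033) + 1·e^(−1.132) + 2·e^(−1.192) + 5·e^(−2.185) + 5·e^(−4.589) = 2.448 + 0.3224 + 0.6072 + 0.5624 + 0.05082 = 3.991.
⟨E⟩ = Σ EᵢPᵢ = 0.1154 eV.
S/k_B = ln Z + ⟨E⟩/kT = ln(3.991) + 0.1154/0.151 = 1.384 + 0.7642 = 2.1.

2.1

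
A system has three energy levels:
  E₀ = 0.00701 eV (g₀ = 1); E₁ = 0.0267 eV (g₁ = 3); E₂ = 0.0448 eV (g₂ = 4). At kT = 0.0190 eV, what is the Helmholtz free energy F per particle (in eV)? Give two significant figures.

Eᵢ/kT = 0.3689, 1.405, 2.358.
Z = Σ gᵢe^(−Eᵢ/kT) = 1·e^(−0.3689) + 3·e^(−1.405) + 4·e^(−2.358) = 0.6915 + 0.7361 + 0.3784 = 1.806.
F = −kT ln Z = −0.0190 × ln(1.806) = −0.0190 × 0.5911 = -0.011 eV.

-0.011 eV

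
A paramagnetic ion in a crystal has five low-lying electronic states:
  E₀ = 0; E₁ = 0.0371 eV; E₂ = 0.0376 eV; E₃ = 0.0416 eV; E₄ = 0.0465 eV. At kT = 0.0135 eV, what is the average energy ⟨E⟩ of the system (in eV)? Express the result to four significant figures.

Eᵢ/kT = 0, 2.74815, 2.78519, 3.08148, 3.44444.
Z = Σ e^(−Eᵢ/kT) = e^(−0) + e^(−2.74815) + e^(−2.78519) + e^(−3.08148) + e^(−3.44444) = 1.00000 + 0.0640462 + 0.0617174 + 0.0458913 + 0.0319226 = 1.20358.
⟨E⟩ = Σ Eᵢ e^(−Eᵢ/kT) / Z = (0·1.00000 + 0.0371·0.0640462 + 0.0376·0.0617174 + 0.0416·0.0458913 + 0.0465·0.0319226) / 1.20358 = 0.006722 eV.

0.006722 eV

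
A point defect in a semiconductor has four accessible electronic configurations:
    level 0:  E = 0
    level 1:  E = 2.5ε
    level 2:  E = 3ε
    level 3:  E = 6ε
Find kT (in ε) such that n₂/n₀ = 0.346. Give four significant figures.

n₂/n₀ = exp[−(E₂−E₀)/kT] = 0.346.
⇒ (E₂−E₀)/kT = ln(1/0.346) = ln(2.89017) = 1.06132.
kT = 3ε / 1.06132 = 2.827 ε.

2.827 ε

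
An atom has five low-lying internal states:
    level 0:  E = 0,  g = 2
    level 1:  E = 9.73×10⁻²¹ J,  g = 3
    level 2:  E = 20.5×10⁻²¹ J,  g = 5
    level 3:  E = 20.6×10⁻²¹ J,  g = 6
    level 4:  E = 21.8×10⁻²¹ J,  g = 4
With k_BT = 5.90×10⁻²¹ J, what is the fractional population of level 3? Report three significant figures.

0.0606

Eᵢ/kT = 0, 1.6492, 3.4746, 3.4915, 3.6949.
Z = Σ gᵢe^(−Eᵢ/kT) = 2·e^(−0) + 3·e^(−1.6492) + 5·e^(−3.4746) + 6·e^(−3.4915) + 4·e^(−3.6949) = 2.0000 + 0.57661 + 0.15487 + 0.18273 + 0.099400 = 3.0136.
P₃ = g₃ e^(−E₃/kT) / Z = 0.18273/3.0136 = 0.0606.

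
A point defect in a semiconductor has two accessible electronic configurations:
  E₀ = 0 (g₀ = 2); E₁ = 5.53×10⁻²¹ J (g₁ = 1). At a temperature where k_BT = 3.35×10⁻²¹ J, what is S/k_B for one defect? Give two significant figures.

Eᵢ/kT = 0, 1.651.
Z = Σ gᵢe^(−Eᵢ/kT) = 2·e^(−0) + 1·e^(−1.651) = 2.000 + 0.1919 = 2.192.
⟨E⟩ = Σ EᵢPᵢ = 0.4841 ×10⁻²¹ J.
S/k_B = ln Z + ⟨E⟩/kT = ln(2.192) + 0.4841/3.35 = 0.7848 + 0.1445 = 0.93.

0.93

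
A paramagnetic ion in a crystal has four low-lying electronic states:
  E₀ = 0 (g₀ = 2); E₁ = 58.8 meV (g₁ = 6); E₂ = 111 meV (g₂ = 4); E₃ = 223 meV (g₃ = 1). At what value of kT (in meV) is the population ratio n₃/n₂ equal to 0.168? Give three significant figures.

282 meV

n₃/n₂ = (g₃/g₂) exp[−(E₃−E₂)/kT] = 0.168.
⇒ (E₃−E₂)/kT = ln((1/4)/0.168) = ln(1.4881) = 0.39750.
kT = 112 meV / 0.39750 = 282 meV.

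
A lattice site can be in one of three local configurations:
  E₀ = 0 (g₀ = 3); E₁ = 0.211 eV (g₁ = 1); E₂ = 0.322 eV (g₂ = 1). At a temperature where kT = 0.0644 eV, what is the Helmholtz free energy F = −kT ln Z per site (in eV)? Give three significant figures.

-0.0717 eV

Eᵢ/kT = 0, 3.2764, 5.0000.
Z = Σ gᵢe^(−Eᵢ/kT) = 3·e^(−0) + 1·e^(−3.2764) + 1·e^(−5.0000) = 3.0000 + 0.037764 + 0.0067379 = 3.0445.
F = −kT ln Z = −0.0644 × ln(3.0445) = −0.0644 × 1.1133 = -0.0717 eV.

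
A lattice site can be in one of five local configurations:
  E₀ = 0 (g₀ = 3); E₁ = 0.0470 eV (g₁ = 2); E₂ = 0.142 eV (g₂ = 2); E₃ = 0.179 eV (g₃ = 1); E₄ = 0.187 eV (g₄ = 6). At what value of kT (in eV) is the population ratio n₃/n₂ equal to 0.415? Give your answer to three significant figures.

n₃/n₂ = (g₃/g₂) exp[−(E₃−E₂)/kT] = 0.415.
⇒ (E₃−E₂)/kT = ln((1/2)/0.415) = ln(1.2048) = 0.18631.
kT = 0.037 eV / 0.18631 = 0.199 eV.

0.199 eV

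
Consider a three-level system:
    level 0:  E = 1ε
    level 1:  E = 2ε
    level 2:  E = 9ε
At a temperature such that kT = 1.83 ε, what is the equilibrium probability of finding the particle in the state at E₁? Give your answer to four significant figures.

Eᵢ/kT = 0.546448, 1.09290, 4.91803.
Z = Σ e^(−Eᵢ/kT) = e^(−0.546448) + e^(−1.09290) + e^(−4.91803) = 0.579003 + 0.335243 + 0.00731352 = 0.921560.
P₁ = e^(−E₁/kT) / Z = 0.335243/0.921560 = 0.3638.

0.3638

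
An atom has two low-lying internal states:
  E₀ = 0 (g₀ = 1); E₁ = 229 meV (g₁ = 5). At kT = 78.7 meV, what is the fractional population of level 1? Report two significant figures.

Eᵢ/kT = 0, 2.910.
Z = Σ gᵢe^(−Eᵢ/kT) = 1·e^(−0) + 5·e^(−2.910) = 1.000 + 0.2724 = 1.272.
P₁ = g₁ e^(−E₁/kT) / Z = 0.2724/1.272 = 0.21.

0.21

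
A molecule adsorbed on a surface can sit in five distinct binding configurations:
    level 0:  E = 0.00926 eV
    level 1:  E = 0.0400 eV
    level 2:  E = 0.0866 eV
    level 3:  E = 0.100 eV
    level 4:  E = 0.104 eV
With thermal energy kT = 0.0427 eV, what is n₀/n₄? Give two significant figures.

9.2

n₀/n₄ = exp[−(E₀−E₄)/kT] = exp(−(-0.09474 eV)/(0.0427 eV)) = exp(2.219) = 9.2.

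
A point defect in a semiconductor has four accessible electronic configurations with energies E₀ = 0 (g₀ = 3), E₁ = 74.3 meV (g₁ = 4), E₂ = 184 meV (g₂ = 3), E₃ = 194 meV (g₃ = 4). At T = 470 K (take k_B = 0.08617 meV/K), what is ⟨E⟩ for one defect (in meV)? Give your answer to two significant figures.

16 meV

k_BT = 0.08617 × 470 K = 40.50 meV.
Eᵢ/kT = 0, 1.835, 4.543, 4.790.
Z = Σ gᵢe^(−Eᵢ/kT) = 3·e^(−0) + 4·e^(−1.835) + 3·e^(−4.543) + 4·e^(−4.790) = 3.000 + 0.6385 + 0.03192 + 0.03325 = 3.704.
⟨E⟩ = Σ Eᵢ gᵢe^(−Eᵢ/kT) / Z = (0·3.000 + 74.3·0.6385 + 184·0.03192 + 194·0.03325) / 3.704 = 16 meV.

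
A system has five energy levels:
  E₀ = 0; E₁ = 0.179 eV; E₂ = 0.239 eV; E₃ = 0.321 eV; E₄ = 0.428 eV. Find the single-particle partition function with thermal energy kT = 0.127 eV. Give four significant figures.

Z = 1.511

Eᵢ/kT = 0, 1.40945, 1.88189, 2.52756, 3.37008.
Z = Σ e^(−Eᵢ/kT) = e^(−0) + e^(−1.40945) + e^(−1.88189) + e^(−2.52756) + e^(−3.37008) = 1.00000 + 0.244278 + 0.152302 + 0.0798536 + 0.0343869 = 1.51082.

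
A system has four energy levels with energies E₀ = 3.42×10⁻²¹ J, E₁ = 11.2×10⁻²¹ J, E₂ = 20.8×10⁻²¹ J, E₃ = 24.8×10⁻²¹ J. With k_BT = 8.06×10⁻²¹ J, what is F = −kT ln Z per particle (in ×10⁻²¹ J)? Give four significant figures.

Eᵢ/kT = 0.424318, 1.38958, 2.58065, 3.07692.
Z = Σ e^(−Eᵢ/kT) = e^(−0.424318) + e^(−1.38958) + e^(−2.58065) + e^(−3.07692) = 0.654216 + 0.249180 + 0.0757248 + 0.0461010 = 1.02522.
F = −kT ln Z = −8.06 × ln(1.02522) = −8.06 × 0.0249072 = -0.2008 ×10⁻²¹ J.

-0.2008 ×10⁻²¹ J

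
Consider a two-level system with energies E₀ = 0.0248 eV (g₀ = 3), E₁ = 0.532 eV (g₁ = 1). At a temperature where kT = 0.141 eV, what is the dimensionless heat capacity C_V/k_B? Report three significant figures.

0.116

Eᵢ/kT = 0.17589, 3.7730.
Z = Σ gᵢe^(−Eᵢ/kT) = 3·e^(−0.17589) + 1·e^(−3.7730) = 2.5161 + 0.022983 = 2.5391.
⟨E⟩ = 0.029391 eV, ⟨E²⟩ = 0.0031713 eV².
C_V/k_B = (⟨E²⟩ − ⟨E⟩²)/(kT)² = (0.0031713 − 0.00086383)/0.019881 = 0.116.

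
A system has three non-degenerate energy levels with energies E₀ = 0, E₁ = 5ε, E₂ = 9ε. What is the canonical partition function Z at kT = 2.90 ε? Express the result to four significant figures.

Z = 1.223

Eᵢ/kT = 0, 1.72414, 3.10345.
Z = Σ e^(−Eᵢ/kT) = e^(−0) + e^(−1.72414) + e^(−3.10345) = 1.00000 + 0.178326 + 0.0448941 = 1.22322.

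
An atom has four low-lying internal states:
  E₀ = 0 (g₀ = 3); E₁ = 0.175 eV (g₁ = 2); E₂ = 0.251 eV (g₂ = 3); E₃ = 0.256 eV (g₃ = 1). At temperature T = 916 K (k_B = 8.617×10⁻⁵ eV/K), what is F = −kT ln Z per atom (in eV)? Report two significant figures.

-0.096 eV

k_BT = 8.617×10⁻⁵ × 916 K = 0.07893 eV.
Eᵢ/kT = 0, 2.217, 3.180, 3.243.
Z = Σ gᵢe^(−Eᵢ/kT) = 3·e^(−0) + 2·e^(−2.217) + 3·e^(−3.180) + 1·e^(−3.243) = 3.000 + 0.2179 + 0.1248 + 0.03905 = 3.382.
F = −kT ln Z = −0.07893 × ln(3.382) = −0.07893 × 1.218 = -0.096 eV.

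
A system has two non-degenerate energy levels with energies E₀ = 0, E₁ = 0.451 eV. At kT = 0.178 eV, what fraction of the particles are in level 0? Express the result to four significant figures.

Eᵢ/kT = 0, 2.53371.
Z = Σ e^(−Eᵢ/kT) = e^(−0) + e^(−2.53371) = 1.00000 + 0.0793640 = 1.07936.
P₀ = e^(−E₀/kT) / Z = 1.00000/1.07936 = 0.9265.

0.9265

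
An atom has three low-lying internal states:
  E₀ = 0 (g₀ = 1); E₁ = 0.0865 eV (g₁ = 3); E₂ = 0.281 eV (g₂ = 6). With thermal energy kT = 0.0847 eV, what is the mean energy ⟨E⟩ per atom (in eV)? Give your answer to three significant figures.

0.0673 eV

Eᵢ/kT = 0, 1.0213, 3.3176.
Z = Σ gᵢe^(−Eᵢ/kT) = 1·e^(−0) + 3·e^(−1.0213) + 6·e^(−3.3176) = 1.0000 + 1.0804 + 0.21744 = 2.2978.
⟨E⟩ = Σ Eᵢ gᵢe^(−Eᵢ/kT) / Z = (0·1.0000 + 0.0865·1.0804 + 0.281·0.21744) / 2.2978 = 0.0673 eV.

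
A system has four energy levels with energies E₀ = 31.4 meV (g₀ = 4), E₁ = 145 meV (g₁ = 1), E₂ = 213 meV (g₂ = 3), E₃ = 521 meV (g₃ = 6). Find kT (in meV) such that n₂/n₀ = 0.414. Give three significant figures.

306 meV

n₂/n₀ = (g₂/g₀) exp[−(E₂−E₀)/kT] = 0.414.
⇒ (E₂−E₀)/kT = ln((3/4)/0.414) = ln(1.8116) = 0.59421.
kT = 181.6 meV / 0.59421 = 306 meV.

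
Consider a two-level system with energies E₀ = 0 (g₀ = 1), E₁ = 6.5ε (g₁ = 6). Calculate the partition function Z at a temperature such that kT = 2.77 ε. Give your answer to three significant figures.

Z = 1.57

Eᵢ/kT = 0, 2.3466.
Z = Σ gᵢe^(−Eᵢ/kT) = 1·e^(−0) + 6·e^(−2.3466) = 1.0000 + 0.57416 = 1.5742.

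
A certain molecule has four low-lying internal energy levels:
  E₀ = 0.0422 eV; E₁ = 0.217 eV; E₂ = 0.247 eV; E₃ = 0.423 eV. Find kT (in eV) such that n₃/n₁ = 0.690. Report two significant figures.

n₃/n₁ = exp[−(E₃−E₁)/kT] = 0.690.
⇒ (E₃−E₁)/kT = ln(1/0.690) = ln(1.449) = 0.3709.
kT = 0.206 eV / 0.3709 = 0.56 eV.

0.56 eV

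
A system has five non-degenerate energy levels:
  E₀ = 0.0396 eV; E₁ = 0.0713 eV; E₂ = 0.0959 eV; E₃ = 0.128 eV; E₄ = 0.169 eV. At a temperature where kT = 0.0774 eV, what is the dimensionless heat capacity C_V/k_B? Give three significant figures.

Eᵢ/kT = 0.51163, 0.92119, 1.2390, 1.6537, 2.1835.
Z = Σ e^(−Eᵢ/kT) = e^(−0.51163) + e^(−0.92119) + e^(−1.2390) + e^(−1.6537) + e^(−2.1835) = 0.59952 + 0.39805 + 0.28967 + 0.19134 + 0.11265 = 1.5912.
⟨E⟩ = 0.077571 eV, ⟨E²⟩ = 0.0075289 eV².
C_V/k_B = (⟨E²⟩ − ⟨E⟩²)/(kT)² = (0.0075289 − 0.0060173)/0.0059908 = 0.252.

0.252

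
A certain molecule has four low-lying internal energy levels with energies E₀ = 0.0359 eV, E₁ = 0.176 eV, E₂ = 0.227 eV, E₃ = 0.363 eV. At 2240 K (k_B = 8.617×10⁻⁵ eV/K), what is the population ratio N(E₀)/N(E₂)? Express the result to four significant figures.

k_BT = 8.617×10⁻⁵ × 2240 K = 0.193021 eV.
n₀/n₂ = exp[−(E₀−E₂)/kT] = exp(−(-0.1911 eV)/(0.193021 eV)) = exp(0.990048) = 2.691.

2.691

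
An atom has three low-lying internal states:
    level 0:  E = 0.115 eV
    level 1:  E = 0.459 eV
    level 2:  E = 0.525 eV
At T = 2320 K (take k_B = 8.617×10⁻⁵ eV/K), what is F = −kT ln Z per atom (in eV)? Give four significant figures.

k_BT = 8.617×10⁻⁵ × 2320 K = 0.199914 eV.
Eᵢ/kT = 0.575247, 2.29599, 2.62613.
Z = Σ e^(−Eᵢ/kT) = e^(−0.575247) + e^(−2.29599) + e^(−2.62613) = 0.562566 + 0.100662 + 0.0723579 = 0.735586.
F = −kT ln Z = −0.199914 × ln(0.735586) = −0.199914 × -0.307088 = 0.06139 eV.

0.06139 eV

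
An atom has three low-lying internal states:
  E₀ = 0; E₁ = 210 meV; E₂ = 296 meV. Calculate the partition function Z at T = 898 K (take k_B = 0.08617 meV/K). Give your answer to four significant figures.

Z = 1.088

k_BT = 0.08617 × 898 K = 77.3807 meV.
Eᵢ/kT = 0, 2.71386, 3.82524.
Z = Σ e^(−Eᵢ/kT) = e^(−0) + e^(−2.71386) + e^(−3.82524) = 1.00000 + 0.0662805 + 0.0218132 = 1.08809.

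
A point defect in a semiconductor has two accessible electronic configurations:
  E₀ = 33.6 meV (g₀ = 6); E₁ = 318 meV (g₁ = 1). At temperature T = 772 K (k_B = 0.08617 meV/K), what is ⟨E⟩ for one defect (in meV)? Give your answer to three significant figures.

34.3 meV

k_BT = 0.08617 × 772 K = 66.523 meV.
Eᵢ/kT = 0.50509, 4.7803.
Z = Σ gᵢe^(−Eᵢ/kT) = 6·e^(−0.50509) + 1·e^(−4.7803) = 3.6207 + 0.0083935 = 3.6291.
⟨E⟩ = Σ Eᵢ gᵢe^(−Eᵢ/kT) / Z = (33.6·3.6207 + 318·0.0083935) / 3.6291 = 34.3 meV.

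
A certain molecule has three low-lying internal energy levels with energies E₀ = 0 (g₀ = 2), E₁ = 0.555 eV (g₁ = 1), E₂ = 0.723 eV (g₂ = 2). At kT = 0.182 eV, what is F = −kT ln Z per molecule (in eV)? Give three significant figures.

Eᵢ/kT = 0, 3.0495, 3.9725.
Z = Σ gᵢe^(−Eᵢ/kT) = 2·e^(−0) + 1·e^(−3.0495) + 2·e^(−3.9725) = 2.0000 + 0.047383 + 0.037653 = 2.0850.
F = −kT ln Z = −0.182 × ln(2.0850) = −0.182 × 0.73477 = -0.134 eV.

-0.134 eV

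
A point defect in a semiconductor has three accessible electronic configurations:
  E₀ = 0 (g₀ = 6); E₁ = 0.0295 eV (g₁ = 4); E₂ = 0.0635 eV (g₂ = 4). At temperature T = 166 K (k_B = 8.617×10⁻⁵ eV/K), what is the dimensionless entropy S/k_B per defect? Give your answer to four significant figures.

2.072

k_BT = 8.617×10⁻⁵ × 166 K = 0.0143042 eV.
Eᵢ/kT = 0, 2.06233, 4.43926.
Z = Σ gᵢe^(−Eᵢ/kT) = 6·e^(−0) + 4·e^(−2.06233) + 4·e^(−4.43926) = 6.00000 + 0.508629 + 0.0472187 = 6.55585.
⟨E⟩ = Σ EᵢPᵢ = 0.00274609 eV.
S/k_B = ln Z + ⟨E⟩/kT = ln(6.55585) + 0.00274609/0.0143042 = 1.88036 + 0.191978 = 2.072.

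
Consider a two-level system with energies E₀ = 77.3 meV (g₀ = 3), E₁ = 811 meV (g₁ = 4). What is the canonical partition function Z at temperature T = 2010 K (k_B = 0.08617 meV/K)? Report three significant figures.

k_BT = 0.08617 × 2010 K = 173.20 meV.
Eᵢ/kT = 0.44630, 4.6824.
Z = Σ gᵢe^(−Eᵢ/kT) = 3·e^(−0.44630) + 4·e^(−4.6824) = 1.9200 + 0.037027 = 1.9570.

Z = 1.96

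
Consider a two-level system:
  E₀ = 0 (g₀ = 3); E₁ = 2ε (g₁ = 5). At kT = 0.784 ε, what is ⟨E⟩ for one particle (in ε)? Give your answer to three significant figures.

0.230 ε

Eᵢ/kT = 0, 2.5510.
Z = Σ gᵢe^(−Eᵢ/kT) = 3·e^(−0) + 5·e^(−2.5510) = 3.0000 + 0.39002 = 3.3900.
⟨E⟩ = Σ Eᵢ gᵢe^(−Eᵢ/kT) / Z = (0·3.0000 + 2·0.39002) / 3.3900 = 0.230 ε.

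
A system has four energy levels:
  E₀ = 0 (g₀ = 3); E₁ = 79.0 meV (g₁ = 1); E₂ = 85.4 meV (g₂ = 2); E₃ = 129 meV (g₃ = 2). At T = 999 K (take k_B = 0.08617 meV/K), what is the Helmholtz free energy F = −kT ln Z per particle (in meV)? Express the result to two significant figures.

k_BT = 0.08617 × 999 K = 86.08 meV.
Eᵢ/kT = 0, 0.9178, 0.9921, 1.499.
Z = Σ gᵢe^(−Eᵢ/kT) = 3·e^(−0) + 1·e^(−0.9178) + 2·e^(−0.9921) + 2·e^(−1.499) = 3.000 + 0.3994 + 0.7416 + 0.4467 = 4.588.
F = −kT ln Z = −86.08 × ln(4.588) = −86.08 × 1.523 = -130 meV.

-130 meV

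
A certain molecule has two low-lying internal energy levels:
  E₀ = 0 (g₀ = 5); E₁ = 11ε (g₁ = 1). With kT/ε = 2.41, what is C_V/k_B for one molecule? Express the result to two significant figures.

0.043

Eᵢ/kT = 0, 4.564.
Z = Σ gᵢe^(−Eᵢ/kT) = 5·e^(−0) + 1·e^(−4.564) = 5.000 + 0.01042 = 5.010.
⟨E⟩ = 0.02288 ε, ⟨E²⟩ = 0.2517 ε².
C_V/k_B = (⟨E²⟩ − ⟨E⟩²)/(kT)² = (0.2517 − 0.0005235)/5.808 = 0.043.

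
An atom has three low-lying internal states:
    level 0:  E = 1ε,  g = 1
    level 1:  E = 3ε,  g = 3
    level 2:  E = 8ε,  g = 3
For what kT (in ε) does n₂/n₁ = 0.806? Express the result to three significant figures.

n₂/n₁ = (g₂/g₁) exp[−(E₂−E₁)/kT] = 0.806.
⇒ (E₂−E₁)/kT = ln((3/3)/0.806) = ln(1.2407) = 0.21568.
kT = 5ε / 0.21568 = 23.2 ε.

23.2 ε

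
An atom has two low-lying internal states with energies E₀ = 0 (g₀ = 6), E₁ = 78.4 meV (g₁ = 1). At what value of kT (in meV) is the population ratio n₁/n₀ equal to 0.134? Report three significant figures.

359 meV

n₁/n₀ = (g₁/g₀) exp[−(E₁−E₀)/kT] = 0.134.
⇒ (E₁−E₀)/kT = ln((1/6)/0.134) = ln(1.2438) = 0.21817.
kT = 78.4 meV / 0.21817 = 359 meV.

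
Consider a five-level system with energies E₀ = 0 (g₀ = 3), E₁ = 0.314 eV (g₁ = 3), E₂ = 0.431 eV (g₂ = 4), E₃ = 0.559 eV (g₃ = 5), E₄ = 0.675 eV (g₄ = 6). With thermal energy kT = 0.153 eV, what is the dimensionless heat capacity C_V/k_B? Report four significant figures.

1.394

Eᵢ/kT = 0, 2.05229, 2.81699, 3.65359, 4.41176.
Z = Σ gᵢe^(−Eᵢ/kT) = 3·e^(−0) + 3·e^(−2.05229) + 4·e^(−2.81699) + 5·e^(−3.65359) + 6·e^(−4.41176) = 3.00000 + 0.385321 + 0.239143 + 0.129490 + 0.0728028 = 3.82676.
⟨E⟩ = 0.0903083 eV, ⟨E²⟩ = 0.0407782 eV².
C_V/k_B = (⟨E²⟩ − ⟨E⟩²)/(kT)² = (0.0407782 − 0.00815559)/0.0234090 = 1.394.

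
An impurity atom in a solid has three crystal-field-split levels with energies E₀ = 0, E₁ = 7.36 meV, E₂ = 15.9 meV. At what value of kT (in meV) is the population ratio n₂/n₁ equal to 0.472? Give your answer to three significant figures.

n₂/n₁ = exp[−(E₂−E₁)/kT] = 0.472.
⇒ (E₂−E₁)/kT = ln(1/0.472) = ln(2.1186) = 0.75076.
kT = 8.54 meV / 0.75076 = 11.4 meV.

11.4 meV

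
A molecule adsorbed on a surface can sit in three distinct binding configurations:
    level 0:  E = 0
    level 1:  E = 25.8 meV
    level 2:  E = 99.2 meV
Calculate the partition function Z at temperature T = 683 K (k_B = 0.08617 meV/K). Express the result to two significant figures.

Z = 1.8

k_BT = 0.08617 × 683 K = 58.85 meV.
Eᵢ/kT = 0, 0.4384, 1.686.
Z = Σ e^(−Eᵢ/kT) = e^(−0) + e^(−0.4384) + e^(−1.686) = 1.000 + 0.6451 + 0.1853 = 1.830.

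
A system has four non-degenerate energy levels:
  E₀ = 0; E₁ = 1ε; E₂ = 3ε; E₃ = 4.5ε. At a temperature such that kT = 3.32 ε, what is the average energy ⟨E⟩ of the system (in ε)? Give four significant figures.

Eᵢ/kT = 0, 0.301205, 0.903614, 1.35542.
Z = Σ e^(−Eᵢ/kT) = e^(−0) + e^(−0.301205) + e^(−0.903614) + e^(−1.35542) = 1.00000 + 0.739926 + 0.405103 + 0.257839 = 2.40287.
⟨E⟩ = Σ Eᵢ e^(−Eᵢ/kT) / Z = (0·1.00000 + 1·0.739926 + 3·0.405103 + 4.5·0.257839) / 2.40287 = 1.297 ε.

1.297 ε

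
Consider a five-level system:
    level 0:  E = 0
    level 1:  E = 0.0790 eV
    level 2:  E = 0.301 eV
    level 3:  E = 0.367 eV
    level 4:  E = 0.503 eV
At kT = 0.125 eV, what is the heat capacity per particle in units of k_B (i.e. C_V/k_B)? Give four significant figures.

0.6625

Eᵢ/kT = 0, 0.632000, 2.40800, 2.93600, 4.02400.
Z = Σ e^(−Eᵢ/kT) = e^(−0) + e^(−0.632000) + e^(−2.40800) + e^(−2.93600) + e^(−4.02400) = 1.00000 + 0.531528 + 0.0899951 + 0.0530776 + 0.0178813 = 1.69248.
⟨E⟩ = 0.0576391 eV, ⟨E²⟩ = 0.0136746 eV².
C_V/k_B = (⟨E²⟩ − ⟨E⟩²)/(kT)² = (0.0136746 − 0.00332227)/0.0156250 = 0.6625.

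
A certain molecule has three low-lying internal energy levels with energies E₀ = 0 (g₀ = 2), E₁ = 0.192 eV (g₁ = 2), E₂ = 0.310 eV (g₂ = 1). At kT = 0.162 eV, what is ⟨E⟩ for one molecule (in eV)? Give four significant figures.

0.05913 eV

Eᵢ/kT = 0, 1.18519, 1.91358.
Z = Σ gᵢe^(−Eᵢ/kT) = 2·e^(−0) + 2·e^(−1.18519) + 1·e^(−1.91358) = 2.00000 + 0.611376 + 0.147551 = 2.75893.
⟨E⟩ = Σ Eᵢ gᵢe^(−Eᵢ/kT) / Z = (0·2.00000 + 0.192·0.611376 + 0.310·0.147551) / 2.75893 = 0.05913 eV.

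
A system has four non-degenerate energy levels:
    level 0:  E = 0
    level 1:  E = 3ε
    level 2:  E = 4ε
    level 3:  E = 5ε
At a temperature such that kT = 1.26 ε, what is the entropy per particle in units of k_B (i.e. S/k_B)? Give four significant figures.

0.5136

Eᵢ/kT = 0, 2.38095, 3.17460, 3.96825.
Z = Σ e^(−Eᵢ/kT) = e^(−0) + e^(−2.38095) + e^(−3.17460) + e^(−3.96825) = 1.00000 + 0.0924627 + 0.0418108 + 0.0189065 = 1.15318.
⟨E⟩ = Σ EᵢPᵢ = 0.467545 ε.
S/k_B = ln Z + ⟨E⟩/kT = ln(1.15318) + 0.467545/1.26 = 0.142523 + 0.371067 = 0.5136.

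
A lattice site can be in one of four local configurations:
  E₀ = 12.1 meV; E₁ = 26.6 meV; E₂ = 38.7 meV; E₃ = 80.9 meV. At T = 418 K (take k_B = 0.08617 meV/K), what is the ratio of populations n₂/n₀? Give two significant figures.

k_BT = 0.08617 × 418 K = 36.02 meV.
n₂/n₀ = exp[−(E₂−E₀)/kT] = exp(−(26.6 meV)/(36.02 meV)) = exp(-0.7385) = 0.48.

0.48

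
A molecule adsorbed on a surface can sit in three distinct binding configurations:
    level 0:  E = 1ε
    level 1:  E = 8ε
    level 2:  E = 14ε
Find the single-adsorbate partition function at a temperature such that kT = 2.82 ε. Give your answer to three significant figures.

Eᵢ/kT = 0.35461, 2.8369, 4.9645.
Z = Σ e^(−Eᵢ/kT) = e^(−0.35461) + e^(−2.8369) + e^(−4.9645) = 0.70145 + 0.058607 + 0.0069814 = 0.76704.

Z = 0.767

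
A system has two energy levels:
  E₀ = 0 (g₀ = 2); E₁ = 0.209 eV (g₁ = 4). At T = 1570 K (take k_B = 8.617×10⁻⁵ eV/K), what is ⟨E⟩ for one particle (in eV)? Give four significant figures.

k_BT = 8.617×10⁻⁵ × 1570 K = 0.135287 eV.
Eᵢ/kT = 0, 1.54486.
Z = Σ gᵢe^(−Eᵢ/kT) = 2·e^(−0) + 4·e^(−1.54486) = 2.00000 + 0.853367 = 2.85337.
⟨E⟩ = Σ Eᵢ gᵢe^(−Eᵢ/kT) / Z = (0·2.00000 + 0.209·0.853367) / 2.85337 = 0.06251 eV.

0.06251 eV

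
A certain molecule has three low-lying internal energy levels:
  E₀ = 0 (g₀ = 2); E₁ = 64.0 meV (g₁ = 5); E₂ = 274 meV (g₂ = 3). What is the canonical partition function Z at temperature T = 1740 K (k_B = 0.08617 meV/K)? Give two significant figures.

k_BT = 0.08617 × 1740 K = 149.9 meV.
Eᵢ/kT = 0, 0.4270, 1.828.
Z = Σ gᵢe^(−Eᵢ/kT) = 2·e^(−0) + 5·e^(−0.4270) + 3·e^(−1.828) = 2.000 + 3.262 + 0.4822 = 5.744.

Z = 5.7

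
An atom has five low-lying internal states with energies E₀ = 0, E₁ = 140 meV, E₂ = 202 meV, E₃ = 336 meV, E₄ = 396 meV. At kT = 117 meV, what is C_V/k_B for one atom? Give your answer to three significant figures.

0.795

Eᵢ/kT = 0, 1.1966, 1.7265, 2.8718, 3.3846.
Z = Σ e^(−Eᵢ/kT) = e^(−0) + e^(−1.1966) + e^(−1.7265) + e^(−2.8718) + e^(−3.3846) = 1.0000 + 0.30222 + 0.17791 + 0.056597 + 0.033891 = 1.5706.
⟨E⟩ = 70.474 meV, ⟨E²⟩ = 15846 meV².
C_V/k_B = (⟨E²⟩ − ⟨E⟩²)/(kT)² = (15846 − 4966.6)/13689 = 0.795.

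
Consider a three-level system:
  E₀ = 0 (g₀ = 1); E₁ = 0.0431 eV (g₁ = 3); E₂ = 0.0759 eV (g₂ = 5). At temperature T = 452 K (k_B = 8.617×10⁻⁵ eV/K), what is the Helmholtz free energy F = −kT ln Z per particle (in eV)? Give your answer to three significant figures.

k_BT = 8.617×10⁻⁵ × 452 K = 0.038949 eV.
Eᵢ/kT = 0, 1.1066, 1.9487.
Z = Σ gᵢe^(−Eᵢ/kT) = 1·e^(−0) + 3·e^(−1.1066) + 5·e^(−1.9487) = 1.0000 + 0.99204 + 0.71230 = 2.7043.
F = −kT ln Z = −0.038949 × ln(2.7043) = −0.038949 × 0.99484 = -0.0387 eV.

-0.0387 eV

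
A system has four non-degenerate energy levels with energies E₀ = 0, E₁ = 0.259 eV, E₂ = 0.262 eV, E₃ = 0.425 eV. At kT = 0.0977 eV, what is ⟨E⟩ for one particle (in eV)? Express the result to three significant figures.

0.0362 eV

Eᵢ/kT = 0, 2.6510, 2.6817, 4.3501.
Z = Σ e^(−Eᵢ/kT) = e^(−0) + e^(−2.6510) + e^(−2.6817) + e^(−4.3501) = 1.0000 + 0.070581 + 0.068447 + 0.012906 = 1.1519.
⟨E⟩ = Σ Eᵢ e^(−Eᵢ/kT) / Z = (0·1.0000 + 0.259·0.070581 + 0.262·0.068447 + 0.425·0.012906) / 1.1519 = 0.0362 eV.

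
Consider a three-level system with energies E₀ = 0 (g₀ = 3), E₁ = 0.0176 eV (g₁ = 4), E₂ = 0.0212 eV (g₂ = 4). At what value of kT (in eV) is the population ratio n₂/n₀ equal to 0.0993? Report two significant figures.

0.0082 eV

n₂/n₀ = (g₂/g₀) exp[−(E₂−E₀)/kT] = 0.0993.
⇒ (E₂−E₀)/kT = ln((4/3)/0.0993) = ln(13.43) = 2.597.
kT = 0.0212 eV / 2.597 = 0.0082 eV.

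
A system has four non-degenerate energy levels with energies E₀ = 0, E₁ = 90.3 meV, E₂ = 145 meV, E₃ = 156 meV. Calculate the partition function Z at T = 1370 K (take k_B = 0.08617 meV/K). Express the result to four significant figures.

Z = 2.025

k_BT = 0.08617 × 1370 K = 118.053 meV.
Eᵢ/kT = 0, 0.764911, 1.22826, 1.32144.
Z = Σ e^(−Eᵢ/kT) = e^(−0) + e^(−0.764911) + e^(−1.22826) + e^(−1.32144) = 1.00000 + 0.465375 + 0.292802 + 0.266751 = 2.02493.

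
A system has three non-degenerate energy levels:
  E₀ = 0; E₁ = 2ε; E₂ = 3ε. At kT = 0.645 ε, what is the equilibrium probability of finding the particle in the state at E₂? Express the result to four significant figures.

Eᵢ/kT = 0, 3.10078, 4.65116.
Z = Σ e^(−Eᵢ/kT) = e^(−0) + e^(−3.10078) + e^(−4.65116) = 1.00000 + 0.0450141 + 0.00955052 = 1.05456.
P₂ = e^(−E₂/kT) / Z = 0.00955052/1.05456 = 0.009056.

0.009056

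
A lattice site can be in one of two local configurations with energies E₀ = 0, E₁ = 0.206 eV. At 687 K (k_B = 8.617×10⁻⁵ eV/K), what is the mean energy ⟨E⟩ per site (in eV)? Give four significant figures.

0.006158 eV

k_BT = 8.617×10⁻⁵ × 687 K = 0.0591988 eV.
Eᵢ/kT = 0, 3.47980.
Z = Σ e^(−Eᵢ/kT) = e^(−0) + e^(−3.47980) = 1.00000 + 0.0308136 = 1.03081.
⟨E⟩ = Σ Eᵢ e^(−Eᵢ/kT) / Z = (0·1.00000 + 0.206·0.0308136) / 1.03081 = 0.006158 eV.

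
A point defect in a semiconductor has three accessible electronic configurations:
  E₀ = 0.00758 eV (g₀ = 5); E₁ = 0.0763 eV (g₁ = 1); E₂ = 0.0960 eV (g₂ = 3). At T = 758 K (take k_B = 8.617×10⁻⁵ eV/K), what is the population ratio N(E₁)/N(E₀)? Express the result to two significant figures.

0.070

k_BT = 8.617×10⁻⁵ × 758 K = 0.06532 eV.
n₁/n₀ = (g₁/g₀) exp[−(E₁−E₀)/kT] = (1/5) × exp(−(0.06872 eV)/(0.06532 eV)) = (1/5) × exp(-1.052) = 0.070.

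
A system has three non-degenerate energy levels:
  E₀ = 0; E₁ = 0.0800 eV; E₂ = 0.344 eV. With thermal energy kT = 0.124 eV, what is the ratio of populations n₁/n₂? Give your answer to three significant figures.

8.41

n₁/n₂ = exp[−(E₁−E₂)/kT] = exp(−(-0.2640 eV)/(0.124 eV)) = exp(2.1290) = 8.41.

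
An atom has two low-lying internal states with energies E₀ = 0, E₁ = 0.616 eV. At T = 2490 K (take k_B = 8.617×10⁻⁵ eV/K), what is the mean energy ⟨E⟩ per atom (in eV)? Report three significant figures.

0.0330 eV

k_BT = 8.617×10⁻⁵ × 2490 K = 0.21456 eV.
Eᵢ/kT = 0, 2.8710.
Z = Σ e^(−Eᵢ/kT) = e^(−0) + e^(−2.8710) = 1.0000 + 0.056642 = 1.0566.
⟨E⟩ = Σ Eᵢ e^(−Eᵢ/kT) / Z = (0·1.0000 + 0.616·0.056642) / 1.0566 = 0.0330 eV.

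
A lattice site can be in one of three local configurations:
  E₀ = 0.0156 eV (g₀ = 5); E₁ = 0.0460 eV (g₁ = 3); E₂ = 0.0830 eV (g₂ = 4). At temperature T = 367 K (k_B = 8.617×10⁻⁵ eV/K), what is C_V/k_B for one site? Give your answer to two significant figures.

0.38

k_BT = 8.617×10⁻⁵ × 367 K = 0.03162 eV.
Eᵢ/kT = 0.4934, 1.455, 2.625.
Z = Σ gᵢe^(−Eᵢ/kT) = 5·e^(−0.4934) + 3·e^(−1.455) + 4·e^(−2.625) = 3.053 + 0.7002 + 0.2898 = 4.043.
⟨E⟩ = 0.02570 eV, ⟨E²⟩ = 0.001044 eV².
C_V/k_B = (⟨E²⟩ − ⟨E⟩²)/(kT)² = (0.001044 − 0.0006605)/0.0009998 = 0.38.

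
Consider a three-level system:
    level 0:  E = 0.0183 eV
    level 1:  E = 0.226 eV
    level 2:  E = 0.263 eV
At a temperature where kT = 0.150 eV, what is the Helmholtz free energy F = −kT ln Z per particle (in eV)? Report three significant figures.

-0.0370 eV

Eᵢ/kT = 0.12200, 1.5067, 1.7533.
Z = Σ e^(−Eᵢ/kT) = e^(−0.12200) + e^(−1.5067) + e^(−1.7533) = 0.88515 + 0.22164 + 0.17320 = 1.2800.
F = −kT ln Z = −0.150 × ln(1.2800) = −0.150 × 0.24686 = -0.0370 eV.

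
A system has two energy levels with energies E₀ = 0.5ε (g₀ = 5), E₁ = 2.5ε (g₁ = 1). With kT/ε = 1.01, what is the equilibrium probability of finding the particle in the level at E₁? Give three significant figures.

Eᵢ/kT = 0.49505, 2.4752.
Z = Σ gᵢe^(−Eᵢ/kT) = 5·e^(−0.49505) + 1·e^(−2.4752) = 3.0477 + 0.084146 = 3.1318.
P₁ = g₁ e^(−E₁/kT) / Z = 0.084146/3.1318 = 0.0269.

0.0269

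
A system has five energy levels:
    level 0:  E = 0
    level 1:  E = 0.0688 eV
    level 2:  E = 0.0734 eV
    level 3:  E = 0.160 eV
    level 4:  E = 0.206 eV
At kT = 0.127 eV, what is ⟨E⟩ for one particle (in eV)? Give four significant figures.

0.06375 eV

Eᵢ/kT = 0, 0.541732, 0.577953, 1.25984, 1.62205.
Z = Σ e^(−Eᵢ/kT) = e^(−0) + e^(−0.541732) + e^(−0.577953) + e^(−1.25984) + e^(−1.62205) = 1.00000 + 0.581740 + 0.561046 + 0.283699 + 0.197493 = 2.62398.
⟨E⟩ = Σ Eᵢ e^(−Eᵢ/kT) / Z = (0·1.00000 + 0.0688·0.581740 + 0.0734·0.561046 + 0.160·0.283699 + 0.206·0.197493) / 2.62398 = 0.06375 eV.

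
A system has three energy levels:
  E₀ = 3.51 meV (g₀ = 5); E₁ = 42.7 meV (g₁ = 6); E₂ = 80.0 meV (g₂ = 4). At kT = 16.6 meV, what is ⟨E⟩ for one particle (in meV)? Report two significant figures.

Eᵢ/kT = 0.2114, 2.572, 4.819.
Z = Σ gᵢe^(−Eᵢ/kT) = 5·e^(−0.2114) + 6·e^(−2.572) + 4·e^(−4.819) = 4.047 + 0.4583 + 0.03230 = 4.538.
⟨E⟩ = Σ Eᵢ gᵢe^(−Eᵢ/kT) / Z = (3.51·4.047 + 42.7·0.4583 + 80.0·0.03230) / 4.538 = 8.0 meV.

8.0 meV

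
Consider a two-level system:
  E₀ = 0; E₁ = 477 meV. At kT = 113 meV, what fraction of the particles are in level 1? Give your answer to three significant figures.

Eᵢ/kT = 0, 4.2212.
Z = Σ e^(−Eᵢ/kT) = e^(−0) + e^(−4.2212) = 1.0000 + 0.014681 = 1.0147.
P₁ = e^(−E₁/kT) / Z = 0.014681/1.0147 = 0.0145.

0.0145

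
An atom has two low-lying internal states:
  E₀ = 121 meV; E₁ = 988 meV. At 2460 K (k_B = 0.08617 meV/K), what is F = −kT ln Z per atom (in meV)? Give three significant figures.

k_BT = 0.08617 × 2460 K = 211.98 meV.
Eᵢ/kT = 0.57081, 4.6608.
Z = Σ e^(−Eᵢ/kT) = e^(−0.57081) + e^(−4.6608) = 0.56507 + 0.0094589 = 0.57453.
F = −kT ln Z = −211.98 × ln(0.57453) = −211.98 × -0.55420 = 117 meV.

117 meV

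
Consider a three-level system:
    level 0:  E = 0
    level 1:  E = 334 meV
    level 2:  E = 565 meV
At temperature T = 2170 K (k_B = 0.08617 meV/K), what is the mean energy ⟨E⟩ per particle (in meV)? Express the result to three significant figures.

68.7 meV

k_BT = 0.08617 × 2170 K = 186.99 meV.
Eᵢ/kT = 0, 1.7862, 3.0216.
Z = Σ e^(−Eᵢ/kT) = e^(−0) + e^(−1.7862) + e^(−3.0216) = 1.0000 + 0.16760 + 0.048723 = 1.2163.
⟨E⟩ = Σ Eᵢ e^(−Eᵢ/kT) / Z = (0·1.0000 + 334·0.16760 + 565·0.048723) / 1.2163 = 68.7 meV.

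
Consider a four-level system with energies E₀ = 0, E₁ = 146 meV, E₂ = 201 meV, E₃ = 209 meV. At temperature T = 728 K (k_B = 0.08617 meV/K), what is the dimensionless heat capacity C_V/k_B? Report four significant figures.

0.9785

k_BT = 0.08617 × 728 K = 62.7318 meV.
Eᵢ/kT = 0, 2.32737, 3.20412, 3.33164.
Z = Σ e^(−Eᵢ/kT) = e^(−0) + e^(−2.32737) + e^(−3.20412) + e^(−3.33164) = 1.00000 + 0.0975520 + 0.0405946 + 0.0357345 = 1.17388.
⟨E⟩ = 25.4461 meV, ⟨E²⟩ = 4498.24 meV².
C_V/k_B = (⟨E²⟩ − ⟨E⟩²)/(kT)² = (4498.24 − 647.504)/3935.28 = 0.9785.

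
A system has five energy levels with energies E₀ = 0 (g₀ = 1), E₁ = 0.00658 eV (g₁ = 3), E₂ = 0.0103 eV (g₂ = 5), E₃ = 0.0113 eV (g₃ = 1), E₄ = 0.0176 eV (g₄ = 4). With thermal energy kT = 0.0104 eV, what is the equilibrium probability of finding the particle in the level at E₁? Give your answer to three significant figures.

0.288

Eᵢ/kT = 0, 0.63269, 0.99038, 1.0865, 1.6923.
Z = Σ gᵢe^(−Eᵢ/kT) = 1·e^(−0) + 3·e^(−0.63269) + 5·e^(−0.99038) + 1·e^(−1.0865) + 4·e^(−1.6923) = 1.0000 + 1.5935 + 1.8572 + 0.33740 + 0.73638 = 5.5245.
P₁ = g₁ e^(−E₁/kT) / Z = 1.5935/5.5245 = 0.288.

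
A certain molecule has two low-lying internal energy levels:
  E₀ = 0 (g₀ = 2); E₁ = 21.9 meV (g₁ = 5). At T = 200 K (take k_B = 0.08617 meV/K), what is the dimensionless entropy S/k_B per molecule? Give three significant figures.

k_BT = 0.08617 × 200 K = 17.234 meV.
Eᵢ/kT = 0, 1.2707.
Z = Σ gᵢe^(−Eᵢ/kT) = 2·e^(−0) + 5·e^(−1.2707) = 2.0000 + 1.4032 = 3.4032.
⟨E⟩ = Σ EᵢPᵢ = 9.0298 meV.
S/k_B = ln Z + ⟨E⟩/kT = ln(3.4032) + 9.0298/17.234 = 1.2247 + 0.52395 = 1.75.

1.75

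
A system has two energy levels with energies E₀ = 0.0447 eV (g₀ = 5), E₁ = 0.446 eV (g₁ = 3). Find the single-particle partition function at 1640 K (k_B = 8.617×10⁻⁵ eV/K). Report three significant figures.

Z = 3.77

k_BT = 8.617×10⁻⁵ × 1640 K = 0.14132 eV.
Eᵢ/kT = 0.31630, 3.1560.
Z = Σ gᵢe^(−Eᵢ/kT) = 5·e^(−0.31630) + 3·e^(−3.1560) = 3.6442 + 0.12779 = 3.7720.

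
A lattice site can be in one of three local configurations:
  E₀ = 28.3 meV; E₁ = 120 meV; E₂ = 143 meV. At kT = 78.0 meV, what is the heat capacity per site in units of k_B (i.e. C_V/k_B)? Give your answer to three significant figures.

0.393

Eᵢ/kT = 0.36282, 1.5385, 1.8333.
Z = Σ e^(−Eᵢ/kT) = e^(−0.36282) + e^(−1.5385) + e^(−1.8333) = 0.69571 + 0.21470 + 0.15989 = 1.0703.
⟨E⟩ = 63.830 meV, ⟨E²⟩ = 6464.0 meV².
C_V/k_B = (⟨E²⟩ − ⟨E⟩²)/(kT)² = (6464.0 − 4074.3)/6084.0 = 0.393.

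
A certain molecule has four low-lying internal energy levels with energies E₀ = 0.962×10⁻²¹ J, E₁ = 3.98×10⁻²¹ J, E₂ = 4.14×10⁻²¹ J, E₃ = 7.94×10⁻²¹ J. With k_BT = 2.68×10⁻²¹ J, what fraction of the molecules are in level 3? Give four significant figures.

Eᵢ/kT = 0.358955, 1.48507, 1.54478, 2.96269.
Z = Σ e^(−Eᵢ/kT) = e^(−0.358955) + e^(−1.48507) + e^(−1.54478) + e^(−2.96269) = 0.698406 + 0.226486 + 0.213359 + 0.0516797 = 1.18993.
P₃ = e^(−E₃/kT) / Z = 0.0516797/1.18993 = 0.04343.

0.04343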